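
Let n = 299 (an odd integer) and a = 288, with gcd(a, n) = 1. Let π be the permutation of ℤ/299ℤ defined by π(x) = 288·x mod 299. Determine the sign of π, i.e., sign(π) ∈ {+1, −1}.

-1

Trace 32: π^k(32) = [32, 246, 284, 165, 278, 231, 150] for k=0..6.
Cycle type of π: 132×2 + 12 + 11×2 + 1; total 6 cycles.
Σ(ℓ_i−1) = 299−6 = 293; sign = (−1)^293 = -1.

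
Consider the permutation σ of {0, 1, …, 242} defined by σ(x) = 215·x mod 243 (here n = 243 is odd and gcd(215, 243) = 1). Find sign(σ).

-1

Orbit of 107 under x↦215x: [107, 163, 53, 217, 242, 28, 188]… (length divides ord_243(215)).
32 cycles of lengths [18, 18, 18, 18, 18, 18, 18, 18, 18, 6, 6, 6, 6, 6, 6, 6, 6, 6, 2, 2, 2, 2, 2, 2, 2, 2, 2, 2, 2, 2, 2, 1].
243 − 32 = 211 transpositions; sign(π) = (−1)^211 = -1.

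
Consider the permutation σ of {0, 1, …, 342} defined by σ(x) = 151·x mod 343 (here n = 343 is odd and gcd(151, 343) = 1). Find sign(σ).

Start at x=114: 114 → 64 → 60 → 142 → 176 → 165 → 219 → … (one orbit).
Cycle lengths of π_151 on ℤ/343ℤ: [147, 147, 21, 21, 3, 3, 1]; 7 cycles in total.
Σ(ℓ_i−1) = 343−7 = 336; sign = (−1)^336 = +1.
Via Zolotarev, sign(π_{151}) = (151|343) = +1.

+1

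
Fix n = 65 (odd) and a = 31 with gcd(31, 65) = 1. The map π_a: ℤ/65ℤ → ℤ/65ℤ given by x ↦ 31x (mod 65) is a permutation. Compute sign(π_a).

-1

Start at x=51: 51 → 21 → 1 → 31 → 51 (one orbit).
Cycle type of π: 4×15 + 1×5; total 20 cycles.
n − c = 65 − 20 = 45; sign = (−1)^45 = -1.
Check: (31/65) = -1 by Zolotarev.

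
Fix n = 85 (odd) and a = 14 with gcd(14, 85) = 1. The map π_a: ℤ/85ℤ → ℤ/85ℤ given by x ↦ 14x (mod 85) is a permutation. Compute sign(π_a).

-1

Orbit of 79 under x↦14x: [79, 1, 14, 26, 24, 81, 29]… (length divides ord_85(14)).
π_14 has 8 disjoint cycles with lengths [16, 16, 16, 16, 16, 2, 2, 1] on {0,…,84}.
85 − 8 = 77 transpositions; sign(π) = (−1)^77 = -1.
Check: (14/85) = -1 by Zolotarev.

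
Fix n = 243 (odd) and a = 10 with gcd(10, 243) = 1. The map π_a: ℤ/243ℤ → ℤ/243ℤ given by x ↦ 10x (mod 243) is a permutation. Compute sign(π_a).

Trace 163: π^k(163) = [163, 172, 19, 190, 199, 46, 217] for k=0..6.
Cycle type of π: 27×6 + 9×6 + 3×6 + 1×9; total 27 cycles.
With 27 cycles on 243 points, sign = (−1)^{243−27} = +1.
Check: (10/243) = +1 by Zolotarev.

+1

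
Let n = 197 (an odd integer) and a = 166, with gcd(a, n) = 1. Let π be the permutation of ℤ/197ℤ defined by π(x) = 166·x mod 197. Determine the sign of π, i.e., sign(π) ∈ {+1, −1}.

Trace 184: π^k(184) = [184, 9, 115, 178, 195, 62, 48] for k=0..6.
Decompose π into cycles: lengths [196, 1] (2 cycles, including the fixed point 0).
sign(π) = (−1)^{n − #cycles} = (−1)^{197−2} = (−1)^195 = -1.
Via Zolotarev, sign(π_{166}) = (166|197) = -1.

-1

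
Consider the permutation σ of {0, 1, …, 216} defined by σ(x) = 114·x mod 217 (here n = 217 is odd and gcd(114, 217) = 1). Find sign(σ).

-1

Start at x=191: 191 → 74 → 190 → 177 → 214 → 92 → 72 → … (one orbit).
Cycle type of π: 30×7 + 3×2 + 1; total 10 cycles.
217 − 10 = 207 transpositions; sign(π) = (−1)^207 = -1.
Via Zolotarev, sign(π_{114}) = (114|217) = -1.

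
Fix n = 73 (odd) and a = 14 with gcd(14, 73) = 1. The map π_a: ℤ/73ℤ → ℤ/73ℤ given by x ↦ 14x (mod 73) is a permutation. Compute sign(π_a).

Orbit of 44 under x↦14x: [44, 32, 10, 67, 62, 65, 34]… (length divides ord_73(14)).
Cycle lengths of π_14 on ℤ/73ℤ: [72, 1]; 2 cycles in total.
Σ(ℓ_i−1) = 73−2 = 71; sign = (−1)^71 = -1.

-1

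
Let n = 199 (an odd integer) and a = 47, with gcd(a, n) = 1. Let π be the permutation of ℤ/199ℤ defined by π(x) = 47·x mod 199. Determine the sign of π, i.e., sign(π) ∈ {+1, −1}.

Start at x=123: 123 → 10 → 72 → 1 → 47 → 20 → 144 → … (one orbit).
3 cycles of lengths [99, 99, 1].
n − c = 199 − 3 = 196; sign = (−1)^196 = +1.
Via Zolotarev, sign(π_{47}) = (47|199) = +1.

+1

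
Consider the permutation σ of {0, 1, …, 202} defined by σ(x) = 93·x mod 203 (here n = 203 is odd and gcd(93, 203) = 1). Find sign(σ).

Start at x=22: 22 → 16 → 67 → 141 → 121 → 88 → 64 → … (one orbit).
9 cycles of lengths [42, 42, 42, 42, 14, 14, 3, 3, 1].
n − c = 203 − 9 = 194; sign = (−1)^194 = +1.
Check: (93/203) = +1 by Zolotarev.

+1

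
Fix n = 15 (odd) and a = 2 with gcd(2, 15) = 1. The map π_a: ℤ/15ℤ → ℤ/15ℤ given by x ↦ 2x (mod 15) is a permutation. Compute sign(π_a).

+1

Trace 4: π^k(4) = [4, 8, 1, 2] for k=0..3.
Decompose π into cycles: lengths [4, 4, 4, 2, 1] (5 cycles, including the fixed point 0).
5 cycles on 15: each ℓ→(−1)^(ℓ−1), product (−1)^10 = +1.
Check: (2/15) = +1 by Zolotarev.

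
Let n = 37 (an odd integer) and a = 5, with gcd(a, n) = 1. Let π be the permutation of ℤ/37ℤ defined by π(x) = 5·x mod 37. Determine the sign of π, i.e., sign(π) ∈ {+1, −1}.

-1

Orbit of 15 under x↦5x: [15, 1, 5, 25, 14, 33, 17]… (length divides ord_37(5)).
Decompose π into cycles: lengths [36, 1] (2 cycles, including the fixed point 0).
Σ(ℓ_i−1) = 37−2 = 35; sign = (−1)^35 = -1.
Zolotarev: (5|37) = -1, matching the cycle-count sign.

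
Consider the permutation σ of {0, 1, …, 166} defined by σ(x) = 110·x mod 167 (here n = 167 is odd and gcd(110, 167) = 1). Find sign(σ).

-1

Trace 107: π^k(107) = [107, 80, 116, 68, 132, 158, 12] for k=0..6.
The orbit structure of x ↦ 110x mod 167: 2 orbits of sizes [166, 1].
n − c = 167 − 2 = 165; sign = (−1)^165 = -1.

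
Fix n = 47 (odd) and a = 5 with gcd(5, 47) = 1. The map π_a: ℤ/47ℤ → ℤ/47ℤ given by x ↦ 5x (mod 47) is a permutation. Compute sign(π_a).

Orbit of 16 under x↦5x: [16, 33, 24, 26, 36, 39, 7]… (length divides ord_47(5)).
π_5 has 2 disjoint cycles with lengths [46, 1] on {0,…,46}.
2 cycles on 47: each ℓ→(−1)^(ℓ−1), product (−1)^45 = -1.
Via Zolotarev, sign(π_{5}) = (5|47) = -1.

-1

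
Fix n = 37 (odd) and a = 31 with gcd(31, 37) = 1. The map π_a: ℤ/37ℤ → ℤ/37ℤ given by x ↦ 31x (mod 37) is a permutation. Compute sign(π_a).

-1

Orbit of 6 under x↦31x: [6, 1, 31, 36]… (length divides ord_37(31)).
Cycle lengths of π_31 on ℤ/37ℤ: [4, 4, 4, 4, 4, 4, 4, 4, 4, 1]; 10 cycles in total.
10 cycles on 37: each ℓ→(−1)^(ℓ−1), product (−1)^27 = -1.
(31|37)_J = -1 (Zolotarev's lemma cross-check).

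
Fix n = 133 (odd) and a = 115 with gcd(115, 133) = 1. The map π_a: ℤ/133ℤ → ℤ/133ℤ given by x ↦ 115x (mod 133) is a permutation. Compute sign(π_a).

Orbit of 96 under x↦115x: [96, 1, 115, 58, 20, 39]… (length divides ord_133(115)).
Decompose π into cycles: lengths [6, 6, 6, 6, 6, 6, 6, 6, 6, 6, 6, 6, 6, 6, 6, 6, 6, 6, 6, 1, 1, 1, 1, 1, 1, 1, 1, 1, 1, 1, 1, 1, 1, 1, 1, 1, 1, 1] (38 cycles, including the fixed point 0).
133 − 38 = 95 transpositions; sign(π) = (−1)^95 = -1.
Check: (115/133) = -1 by Zolotarev.

-1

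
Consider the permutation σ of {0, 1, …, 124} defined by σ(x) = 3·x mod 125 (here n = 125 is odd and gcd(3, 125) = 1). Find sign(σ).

-1

Trace 36: π^k(36) = [36, 108, 74, 97, 41, 123, 119] for k=0..6.
Cycle type of π: 100 + 20 + 4 + 1; total 4 cycles.
125 − 4 = 121 transpositions; sign(π) = (−1)^121 = -1.
(3|125)_J = -1 (Zolotarev's lemma cross-check).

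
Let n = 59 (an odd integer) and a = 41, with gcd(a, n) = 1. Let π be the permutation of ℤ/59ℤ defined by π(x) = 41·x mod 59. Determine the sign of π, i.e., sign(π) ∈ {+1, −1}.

Orbit of 36 under x↦41x: [36, 1, 41, 29, 9, 15, 25]… (length divides ord_59(41)).
The orbit structure of x ↦ 41x mod 59: 3 orbits of sizes [29, 29, 1].
n − c = 59 − 3 = 56; sign = (−1)^56 = +1.
Check: (41/59) = +1 by Zolotarev.

+1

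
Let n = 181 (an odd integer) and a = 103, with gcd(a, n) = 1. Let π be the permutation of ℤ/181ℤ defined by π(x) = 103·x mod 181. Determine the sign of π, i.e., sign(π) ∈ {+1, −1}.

-1

Start at x=55: 55 → 54 → 132 → 21 → 172 → 159 → 87 → … (one orbit).
Cycle lengths of π_103 on ℤ/181ℤ: [180, 1]; 2 cycles in total.
Σ(ℓ_i−1) = 181−2 = 179; sign = (−1)^179 = -1.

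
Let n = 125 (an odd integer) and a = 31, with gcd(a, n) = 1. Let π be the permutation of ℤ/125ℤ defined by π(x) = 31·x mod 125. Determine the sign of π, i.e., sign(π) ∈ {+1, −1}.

+1

Orbit of 1 under x↦31x: [1, 31, 86, 41, 21, 26, 56]… (length divides ord_125(31)).
13 cycles of lengths [25, 25, 25, 25, 5, 5, 5, 5, 1, 1, 1, 1, 1].
125 − 13 = 112 transpositions; sign(π) = (−1)^112 = +1.
Via Zolotarev, sign(π_{31}) = (31|125) = +1.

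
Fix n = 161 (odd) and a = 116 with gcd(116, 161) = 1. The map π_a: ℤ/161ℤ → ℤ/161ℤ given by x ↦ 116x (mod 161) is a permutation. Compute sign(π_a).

Start at x=93: 93 → 1 → 116 → 93 (one orbit).
π_116 has 69 disjoint cycles with lengths [3, 3, 3, 3, 3, 3, 3, 3, 3, 3, 3, 3, 3, 3, 3, 3, 3, 3, 3, 3, 3, 3, 3, 3, 3, 3, 3, 3, 3, 3, 3, 3, 3, 3, 3, 3, 3, 3, 3, 3, 3, 3, 3, 3, 3, 3, 1, 1, 1, 1, 1, 1, 1, 1, 1, 1, 1, 1, 1, 1, 1, 1, 1, 1, 1, 1, 1, 1, 1] on {0,…,160}.
With 69 cycles on 161 points, sign = (−1)^{161−69} = +1.
Zolotarev: (116|161) = +1, matching the cycle-count sign.

+1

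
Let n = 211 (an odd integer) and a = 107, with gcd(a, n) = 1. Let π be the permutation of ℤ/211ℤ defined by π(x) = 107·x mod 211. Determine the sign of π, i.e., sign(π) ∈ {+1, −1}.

Orbit of 55 under x↦107x: [55, 188, 71, 1, 107]… (length divides ord_211(107)).
43 cycles of lengths [5, 5, 5, 5, 5, 5, 5, 5, 5, 5, 5, 5, 5, 5, 5, 5, 5, 5, 5, 5, 5, 5, 5, 5, 5, 5, 5, 5, 5, 5, 5, 5, 5, 5, 5, 5, 5, 5, 5, 5, 5, 5, 1].
43 cycles on 211: each ℓ→(−1)^(ℓ−1), product (−1)^168 = +1.
Zolotarev: (107|211) = +1, matching the cycle-count sign.

+1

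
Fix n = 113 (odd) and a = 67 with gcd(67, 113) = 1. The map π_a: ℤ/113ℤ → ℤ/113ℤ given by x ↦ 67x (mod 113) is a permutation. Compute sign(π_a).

-1

Start at x=62: 62 → 86 → 112 → 46 → 31 → 43 → 56 → … (one orbit).
Cycle lengths of π_67 on ℤ/113ℤ: [112, 1]; 2 cycles in total.
With 2 cycles on 113 points, sign = (−1)^{113−2} = -1.
Check: (67/113) = -1 by Zolotarev.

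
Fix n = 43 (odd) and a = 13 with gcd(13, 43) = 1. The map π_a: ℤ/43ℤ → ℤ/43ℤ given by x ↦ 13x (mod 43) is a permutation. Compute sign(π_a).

Trace 6: π^k(6) = [6, 35, 25, 24, 11, 14, 10] for k=0..6.
3 cycles of lengths [21, 21, 1].
3 cycles on 43: each ℓ→(−1)^(ℓ−1), product (−1)^40 = +1.

+1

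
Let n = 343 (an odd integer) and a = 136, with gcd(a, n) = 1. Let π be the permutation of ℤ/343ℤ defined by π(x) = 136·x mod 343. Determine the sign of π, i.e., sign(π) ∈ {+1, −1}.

-1

Trace 58: π^k(58) = [58, 342, 207, 26, 106, 10, 331] for k=0..6.
π_136 has 4 disjoint cycles with lengths [294, 42, 6, 1] on {0,…,342}.
4 cycles on 343: each ℓ→(−1)^(ℓ−1), product (−1)^339 = -1.
The Jacobi symbol (136|343) = -1 (Zolotarev) agrees.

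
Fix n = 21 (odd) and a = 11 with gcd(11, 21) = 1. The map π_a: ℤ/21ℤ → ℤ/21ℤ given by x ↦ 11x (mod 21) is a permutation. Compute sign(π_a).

Orbit of 8 under x↦11x: [8, 4, 2, 1, 11, 16]… (length divides ord_21(11)).
π_11 has 6 disjoint cycles with lengths [6, 6, 3, 3, 2, 1] on {0,…,20}.
Σ(ℓ_i−1) = 21−6 = 15; sign = (−1)^15 = -1.
(11|21)_J = -1 (Zolotarev's lemma cross-check).

-1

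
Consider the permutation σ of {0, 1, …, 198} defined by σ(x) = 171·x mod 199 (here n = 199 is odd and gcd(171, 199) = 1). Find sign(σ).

-1

Start at x=5: 5 → 59 → 139 → 88 → 123 → 138 → 116 → … (one orbit).
4 cycles of lengths [66, 66, 66, 1].
4 cycles on 199: each ℓ→(−1)^(ℓ−1), product (−1)^195 = -1.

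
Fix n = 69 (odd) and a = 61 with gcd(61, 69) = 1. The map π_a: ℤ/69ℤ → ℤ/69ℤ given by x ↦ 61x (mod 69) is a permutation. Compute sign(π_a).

-1

Trace 7: π^k(7) = [7, 13, 34, 4, 37, 49, 22] for k=0..6.
The orbit structure of x ↦ 61x mod 69: 6 orbits of sizes [22, 22, 22, 1, 1, 1].
sign(π) = (−1)^{n − #cycles} = (−1)^{69−6} = (−1)^63 = -1.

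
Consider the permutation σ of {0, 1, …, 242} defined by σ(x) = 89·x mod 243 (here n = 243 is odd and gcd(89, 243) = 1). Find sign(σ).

Trace 100: π^k(100) = [100, 152, 163, 170, 64, 107, 46] for k=0..6.
Decompose π into cycles: lengths [54, 54, 54, 18, 18, 18, 6, 6, 6, 2, 2, 2, 2, 1] (14 cycles, including the fixed point 0).
With 14 cycles on 243 points, sign = (−1)^{243−14} = -1.
Check: (89/243) = -1 by Zolotarev.

-1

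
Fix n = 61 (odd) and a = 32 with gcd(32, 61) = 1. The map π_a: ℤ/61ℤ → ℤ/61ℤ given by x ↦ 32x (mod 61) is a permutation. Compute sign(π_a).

Start at x=13: 13 → 50 → 14 → 21 → 1 → 32 → 48 → … (one orbit).
Cycle lengths of π_32 on ℤ/61ℤ: [12, 12, 12, 12, 12, 1]; 6 cycles in total.
n − c = 61 − 6 = 55; sign = (−1)^55 = -1.

-1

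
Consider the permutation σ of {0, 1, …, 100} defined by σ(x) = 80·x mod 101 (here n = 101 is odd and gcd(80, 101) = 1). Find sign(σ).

Start at x=79: 79 → 58 → 95 → 25 → 81 → 16 → 68 → … (one orbit).
Decompose π into cycles: lengths [25, 25, 25, 25, 1] (5 cycles, including the fixed point 0).
With 5 cycles on 101 points, sign = (−1)^{101−5} = +1.

+1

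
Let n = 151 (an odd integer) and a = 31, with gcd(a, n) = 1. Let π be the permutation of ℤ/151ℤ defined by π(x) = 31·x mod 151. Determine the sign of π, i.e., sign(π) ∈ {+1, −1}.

Trace 58: π^k(58) = [58, 137, 19, 136, 139, 81, 95] for k=0..6.
3 cycles of lengths [75, 75, 1].
sign(π) = (−1)^{n − #cycles} = (−1)^{151−3} = (−1)^148 = +1.
(31|151)_J = +1 (Zolotarev's lemma cross-check).

+1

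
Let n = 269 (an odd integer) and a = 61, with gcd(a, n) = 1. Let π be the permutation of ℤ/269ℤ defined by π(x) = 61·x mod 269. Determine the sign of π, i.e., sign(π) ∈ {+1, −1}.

+1

Trace 220: π^k(220) = [220, 239, 53, 5, 36, 44, 263] for k=0..6.
Cycle type of π: 67×4 + 1; total 5 cycles.
Σ(ℓ_i−1) = 269−5 = 264; sign = (−1)^264 = +1.
Zolotarev: (61|269) = +1, matching the cycle-count sign.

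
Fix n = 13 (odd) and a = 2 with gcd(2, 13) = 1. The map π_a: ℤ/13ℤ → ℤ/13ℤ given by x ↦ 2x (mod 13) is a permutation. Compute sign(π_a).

Orbit of 12 under x↦2x: [12, 11, 9, 5, 10, 7, 1]… (length divides ord_13(2)).
Cycle lengths of π_2 on ℤ/13ℤ: [12, 1]; 2 cycles in total.
sign(π) = (−1)^{n − #cycles} = (−1)^{13−2} = (−1)^11 = -1.

-1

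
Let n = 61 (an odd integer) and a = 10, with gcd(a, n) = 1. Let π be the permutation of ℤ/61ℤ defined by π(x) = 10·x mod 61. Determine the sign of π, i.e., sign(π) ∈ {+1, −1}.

-1

Trace 21: π^k(21) = [21, 27, 26, 16, 38, 14, 18] for k=0..6.
Cycle lengths of π_10 on ℤ/61ℤ: [60, 1]; 2 cycles in total.
With 2 cycles on 61 points, sign = (−1)^{61−2} = -1.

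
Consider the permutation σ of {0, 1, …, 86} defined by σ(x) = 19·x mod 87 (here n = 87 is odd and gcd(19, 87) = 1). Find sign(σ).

-1

Trace 25: π^k(25) = [25, 40, 64, 85, 49, 61, 28] for k=0..6.
The orbit structure of x ↦ 19x mod 87: 6 orbits of sizes [28, 28, 28, 1, 1, 1].
sign(π) = (−1)^{n − #cycles} = (−1)^{87−6} = (−1)^81 = -1.
Zolotarev: (19|87) = -1, matching the cycle-count sign.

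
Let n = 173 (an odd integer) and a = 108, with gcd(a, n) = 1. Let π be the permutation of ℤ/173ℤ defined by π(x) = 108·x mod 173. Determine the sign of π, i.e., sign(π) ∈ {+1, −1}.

-1

Trace 40: π^k(40) = [40, 168, 152, 154, 24, 170, 22] for k=0..6.
Cycle lengths of π_108 on ℤ/173ℤ: [172, 1]; 2 cycles in total.
n − c = 173 − 2 = 171; sign = (−1)^171 = -1.
The Jacobi symbol (108|173) = -1 (Zolotarev) agrees.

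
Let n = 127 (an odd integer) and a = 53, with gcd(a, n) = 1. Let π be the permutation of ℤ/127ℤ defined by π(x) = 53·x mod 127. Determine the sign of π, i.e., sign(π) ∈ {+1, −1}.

-1

Trace 49: π^k(49) = [49, 57, 100, 93, 103, 125, 21] for k=0..6.
The orbit structure of x ↦ 53x mod 127: 2 orbits of sizes [126, 1].
2 cycles on 127: each ℓ→(−1)^(ℓ−1), product (−1)^125 = -1.
Check: (53/127) = -1 by Zolotarev.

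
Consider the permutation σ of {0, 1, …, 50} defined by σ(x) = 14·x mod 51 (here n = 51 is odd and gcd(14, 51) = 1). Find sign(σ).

+1

Trace 23: π^k(23) = [23, 16, 20, 25, 44, 4, 5] for k=0..6.
Decompose π into cycles: lengths [16, 16, 16, 2, 1] (5 cycles, including the fixed point 0).
With 5 cycles on 51 points, sign = (−1)^{51−5} = +1.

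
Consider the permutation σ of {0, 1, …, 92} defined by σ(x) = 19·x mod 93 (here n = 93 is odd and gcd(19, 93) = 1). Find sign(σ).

Start at x=16: 16 → 25 → 10 → 4 → 76 → 49 → 1 → … (one orbit).
The orbit structure of x ↦ 19x mod 93: 9 orbits of sizes [15, 15, 15, 15, 15, 15, 1, 1, 1].
9 cycles on 93: each ℓ→(−1)^(ℓ−1), product (−1)^84 = +1.
Check: (19/93) = +1 by Zolotarev.

+1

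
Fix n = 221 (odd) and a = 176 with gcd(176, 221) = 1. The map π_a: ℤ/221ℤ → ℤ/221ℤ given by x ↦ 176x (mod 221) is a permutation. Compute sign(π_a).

+1

Orbit of 16 under x↦176x: [16, 164, 134, 158, 183, 163, 179]… (length divides ord_221(176)).
The orbit structure of x ↦ 176x mod 221: 7 orbits of sizes [48, 48, 48, 48, 16, 12, 1].
n − c = 221 − 7 = 214; sign = (−1)^214 = +1.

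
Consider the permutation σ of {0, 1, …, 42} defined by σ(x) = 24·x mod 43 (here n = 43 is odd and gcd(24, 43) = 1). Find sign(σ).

Start at x=11: 11 → 6 → 15 → 16 → 40 → 14 → 35 → … (one orbit).
π_24 has 3 disjoint cycles with lengths [21, 21, 1] on {0,…,42}.
43 − 3 = 40 transpositions; sign(π) = (−1)^40 = +1.
Check: (24/43) = +1 by Zolotarev.

+1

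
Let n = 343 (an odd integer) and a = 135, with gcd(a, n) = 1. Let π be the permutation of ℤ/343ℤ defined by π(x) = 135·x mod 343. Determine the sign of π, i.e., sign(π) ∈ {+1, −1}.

Orbit of 43 under x↦135x: [43, 317, 263, 176, 93, 207, 162]… (length divides ord_343(135)).
Cycle type of π: 147×2 + 21×2 + 3×2 + 1; total 7 cycles.
343 − 7 = 336 transpositions; sign(π) = (−1)^336 = +1.
Check: (135/343) = +1 by Zolotarev.

+1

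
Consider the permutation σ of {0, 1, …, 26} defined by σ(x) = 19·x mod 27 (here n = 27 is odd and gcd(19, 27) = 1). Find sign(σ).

+1

Trace 19: π^k(19) = [19, 10, 1] for k=0..2.
Cycle lengths of π_19 on ℤ/27ℤ: [3, 3, 3, 3, 3, 3, 1, 1, 1, 1, 1, 1, 1, 1, 1]; 15 cycles in total.
With 15 cycles on 27 points, sign = (−1)^{27−15} = +1.
Check: (19/27) = +1 by Zolotarev.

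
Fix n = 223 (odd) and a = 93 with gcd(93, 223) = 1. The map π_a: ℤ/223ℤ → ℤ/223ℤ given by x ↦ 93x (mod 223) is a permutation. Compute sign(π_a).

-1

Trace 22: π^k(22) = [22, 39, 59, 135, 67, 210, 129] for k=0..6.
Cycle type of π: 222 + 1; total 2 cycles.
Σ(ℓ_i−1) = 223−2 = 221; sign = (−1)^221 = -1.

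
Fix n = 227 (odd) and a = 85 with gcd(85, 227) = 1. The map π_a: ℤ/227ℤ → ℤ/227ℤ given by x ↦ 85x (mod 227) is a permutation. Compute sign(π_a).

+1

Start at x=113: 113 → 71 → 133 → 182 → 34 → 166 → 36 → … (one orbit).
3 cycles of lengths [113, 113, 1].
n − c = 227 − 3 = 224; sign = (−1)^224 = +1.
Check: (85/227) = +1 by Zolotarev.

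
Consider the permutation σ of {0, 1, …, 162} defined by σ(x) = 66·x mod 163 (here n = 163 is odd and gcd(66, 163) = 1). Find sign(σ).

-1

Start at x=136: 136 → 11 → 74 → 157 → 93 → 107 → 53 → … (one orbit).
The orbit structure of x ↦ 66x mod 163: 2 orbits of sizes [162, 1].
n − c = 163 − 2 = 161; sign = (−1)^161 = -1.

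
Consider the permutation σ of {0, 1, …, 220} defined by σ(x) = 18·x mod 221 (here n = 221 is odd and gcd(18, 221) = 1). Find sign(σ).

-1

Orbit of 18 under x↦18x: [18, 103, 86, 1]… (length divides ord_221(18)).
Cycle lengths of π_18 on ℤ/221ℤ: [4, 4, 4, 4, 4, 4, 4, 4, 4, 4, 4, 4, 4, 4, 4, 4, 4, 4, 4, 4, 4, 4, 4, 4, 4, 4, 4, 4, 4, 4, 4, 4, 4, 4, 4, 4, 4, 4, 4, 4, 4, 4, 4, 4, 4, 4, 4, 4, 4, 4, 4, 1, 1, 1, 1, 1, 1, 1, 1, 1, 1, 1, 1, 1, 1, 1, 1, 1]; 68 cycles in total.
With 68 cycles on 221 points, sign = (−1)^{221−68} = -1.
Via Zolotarev, sign(π_{18}) = (18|221) = -1.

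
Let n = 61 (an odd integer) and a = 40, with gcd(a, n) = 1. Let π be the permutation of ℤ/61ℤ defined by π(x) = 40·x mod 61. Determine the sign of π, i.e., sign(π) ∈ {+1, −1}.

-1

Start at x=11: 11 → 13 → 32 → 60 → 21 → 47 → 50 → … (one orbit).
Cycle lengths of π_40 on ℤ/61ℤ: [12, 12, 12, 12, 12, 1]; 6 cycles in total.
With 6 cycles on 61 points, sign = (−1)^{61−6} = -1.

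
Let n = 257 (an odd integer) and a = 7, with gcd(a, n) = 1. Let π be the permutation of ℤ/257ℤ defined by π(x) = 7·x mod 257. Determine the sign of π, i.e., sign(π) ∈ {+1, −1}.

-1

Trace 203: π^k(203) = [203, 136, 181, 239, 131, 146, 251] for k=0..6.
The orbit structure of x ↦ 7x mod 257: 2 orbits of sizes [256, 1].
sign(π) = (−1)^{n − #cycles} = (−1)^{257−2} = (−1)^255 = -1.
The Jacobi symbol (7|257) = -1 (Zolotarev) agrees.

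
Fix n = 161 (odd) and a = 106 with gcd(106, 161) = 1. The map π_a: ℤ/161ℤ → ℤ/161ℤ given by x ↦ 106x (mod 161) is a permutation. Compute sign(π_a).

-1

Start at x=1: 1 → 106 → 127 → 99 → 29 → 15 → 141 → … (one orbit).
Cycle type of π: 22×7 + 1×7; total 14 cycles.
With 14 cycles on 161 points, sign = (−1)^{161−14} = -1.
Via Zolotarev, sign(π_{106}) = (106|161) = -1.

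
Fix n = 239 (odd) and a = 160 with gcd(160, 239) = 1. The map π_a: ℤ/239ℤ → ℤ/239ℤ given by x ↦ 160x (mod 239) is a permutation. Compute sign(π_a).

+1

Orbit of 122 under x↦160x: [122, 161, 187, 45, 30, 20, 93]… (length divides ord_239(160)).
3 cycles of lengths [119, 119, 1].
3 cycles on 239: each ℓ→(−1)^(ℓ−1), product (−1)^236 = +1.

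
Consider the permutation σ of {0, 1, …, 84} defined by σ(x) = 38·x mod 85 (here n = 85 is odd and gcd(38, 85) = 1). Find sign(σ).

-1

Orbit of 84 under x↦38x: [84, 47, 1, 38]… (length divides ord_85(38)).
Decompose π into cycles: lengths [4, 4, 4, 4, 4, 4, 4, 4, 4, 4, 4, 4, 4, 4, 4, 4, 4, 4, 4, 4, 4, 1] (22 cycles, including the fixed point 0).
Σ(ℓ_i−1) = 85−22 = 63; sign = (−1)^63 = -1.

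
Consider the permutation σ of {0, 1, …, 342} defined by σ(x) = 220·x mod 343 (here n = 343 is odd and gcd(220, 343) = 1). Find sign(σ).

-1

Trace 61: π^k(61) = [61, 43, 199, 219, 160, 214, 89] for k=0..6.
The orbit structure of x ↦ 220x mod 343: 4 orbits of sizes [294, 42, 6, 1].
n − c = 343 − 4 = 339; sign = (−1)^339 = -1.
Via Zolotarev, sign(π_{220}) = (220|343) = -1.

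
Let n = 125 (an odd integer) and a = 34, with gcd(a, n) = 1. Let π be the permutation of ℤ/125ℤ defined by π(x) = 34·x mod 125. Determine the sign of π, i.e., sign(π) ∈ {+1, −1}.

+1

Start at x=94: 94 → 71 → 39 → 76 → 84 → 106 → 104 → … (one orbit).
Decompose π into cycles: lengths [50, 50, 10, 10, 2, 2, 1] (7 cycles, including the fixed point 0).
With 7 cycles on 125 points, sign = (−1)^{125−7} = +1.
The Jacobi symbol (34|125) = +1 (Zolotarev) agrees.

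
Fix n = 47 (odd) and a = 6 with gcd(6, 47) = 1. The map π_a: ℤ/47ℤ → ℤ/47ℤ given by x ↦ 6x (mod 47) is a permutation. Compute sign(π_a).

+1

Trace 32: π^k(32) = [32, 4, 24, 3, 18, 14, 37] for k=0..6.
Decompose π into cycles: lengths [23, 23, 1] (3 cycles, including the fixed point 0).
n − c = 47 − 3 = 44; sign = (−1)^44 = +1.
Check: (6/47) = +1 by Zolotarev.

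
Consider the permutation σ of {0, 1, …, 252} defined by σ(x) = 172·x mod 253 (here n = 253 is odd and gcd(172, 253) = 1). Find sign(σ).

Orbit of 36 under x↦172x: [36, 120, 147, 237, 31, 19, 232]… (length divides ord_253(172)).
Cycle lengths of π_172 on ℤ/253ℤ: [110, 110, 22, 10, 1]; 5 cycles in total.
n − c = 253 − 5 = 248; sign = (−1)^248 = +1.

+1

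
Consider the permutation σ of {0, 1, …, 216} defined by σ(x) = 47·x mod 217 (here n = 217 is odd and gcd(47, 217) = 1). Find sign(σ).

-1

Orbit of 39 under x↦47x: [39, 97, 2, 94, 78, 194, 4]… (length divides ord_217(47)).
Cycle lengths of π_47 on ℤ/217ℤ: [30, 30, 30, 30, 30, 30, 6, 5, 5, 5, 5, 5, 5, 1]; 14 cycles in total.
With 14 cycles on 217 points, sign = (−1)^{217−14} = -1.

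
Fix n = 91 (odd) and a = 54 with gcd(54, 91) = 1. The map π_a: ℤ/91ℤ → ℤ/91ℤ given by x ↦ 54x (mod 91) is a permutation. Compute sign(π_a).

Start at x=16: 16 → 45 → 64 → 89 → 74 → 83 → 23 → … (one orbit).
9 cycles of lengths [12, 12, 12, 12, 12, 12, 12, 6, 1].
sign(π) = (−1)^{n − #cycles} = (−1)^{91−9} = (−1)^82 = +1.
(54|91)_J = +1 (Zolotarev's lemma cross-check).

+1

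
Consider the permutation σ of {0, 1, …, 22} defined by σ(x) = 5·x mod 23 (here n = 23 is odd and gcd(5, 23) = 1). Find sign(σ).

Trace 4: π^k(4) = [4, 20, 8, 17, 16, 11, 9] for k=0..6.
π_5 has 2 disjoint cycles with lengths [22, 1] on {0,…,22}.
n − c = 23 − 2 = 21; sign = (−1)^21 = -1.
Check: (5/23) = -1 by Zolotarev.

-1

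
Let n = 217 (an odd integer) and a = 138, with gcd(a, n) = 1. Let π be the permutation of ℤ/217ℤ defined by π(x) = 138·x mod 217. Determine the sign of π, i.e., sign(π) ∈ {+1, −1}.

-1

Orbit of 165 under x↦138x: [165, 202, 100, 129, 8, 19, 18]… (length divides ord_217(138)).
The orbit structure of x ↦ 138x mod 217: 10 orbits of sizes [30, 30, 30, 30, 30, 30, 15, 15, 6, 1].
10 cycles on 217: each ℓ→(−1)^(ℓ−1), product (−1)^207 = -1.
Via Zolotarev, sign(π_{138}) = (138|217) = -1.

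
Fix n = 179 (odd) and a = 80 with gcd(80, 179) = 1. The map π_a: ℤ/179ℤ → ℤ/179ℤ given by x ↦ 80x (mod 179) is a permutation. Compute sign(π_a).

+1

Start at x=80: 80 → 135 → 60 → 146 → 45 → 20 → 168 → … (one orbit).
Cycle type of π: 89×2 + 1; total 3 cycles.
179 − 3 = 176 transpositions; sign(π) = (−1)^176 = +1.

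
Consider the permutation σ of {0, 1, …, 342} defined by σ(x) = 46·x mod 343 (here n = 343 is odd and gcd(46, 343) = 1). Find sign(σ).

+1

Trace 184: π^k(184) = [184, 232, 39, 79, 204, 123, 170] for k=0..6.
Cycle lengths of π_46 on ℤ/343ℤ: [147, 147, 21, 21, 3, 3, 1]; 7 cycles in total.
n − c = 343 − 7 = 336; sign = (−1)^336 = +1.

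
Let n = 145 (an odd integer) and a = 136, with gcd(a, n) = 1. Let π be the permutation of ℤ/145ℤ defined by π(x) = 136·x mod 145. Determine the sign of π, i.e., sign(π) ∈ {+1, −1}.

Start at x=141: 141 → 36 → 111 → 16 → 1 → 136 → 81 → 141 (one orbit).
Decompose π into cycles: lengths [7, 7, 7, 7, 7, 7, 7, 7, 7, 7, 7, 7, 7, 7, 7, 7, 7, 7, 7, 7, 1, 1, 1, 1, 1] (25 cycles, including the fixed point 0).
sign(π) = (−1)^{n − #cycles} = (−1)^{145−25} = (−1)^120 = +1.
The Jacobi symbol (136|145) = +1 (Zolotarev) agrees.

+1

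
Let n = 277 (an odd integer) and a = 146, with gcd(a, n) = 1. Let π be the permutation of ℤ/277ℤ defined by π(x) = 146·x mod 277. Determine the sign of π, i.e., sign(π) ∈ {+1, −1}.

+1

Trace 201: π^k(201) = [201, 261, 157, 208, 175, 66, 218] for k=0..6.
Cycle type of π: 46×6 + 1; total 7 cycles.
Σ(ℓ_i−1) = 277−7 = 270; sign = (−1)^270 = +1.
The Jacobi symbol (146|277) = +1 (Zolotarev) agrees.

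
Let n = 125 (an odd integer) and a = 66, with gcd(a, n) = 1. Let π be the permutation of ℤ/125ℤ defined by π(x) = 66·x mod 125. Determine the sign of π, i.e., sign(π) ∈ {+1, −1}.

Trace 41: π^k(41) = [41, 81, 96, 86, 51, 116, 31] for k=0..6.
Decompose π into cycles: lengths [25, 25, 25, 25, 5, 5, 5, 5, 1, 1, 1, 1, 1] (13 cycles, including the fixed point 0).
sign(π) = (−1)^{n − #cycles} = (−1)^{125−13} = (−1)^112 = +1.
The Jacobi symbol (66|125) = +1 (Zolotarev) agrees.

+1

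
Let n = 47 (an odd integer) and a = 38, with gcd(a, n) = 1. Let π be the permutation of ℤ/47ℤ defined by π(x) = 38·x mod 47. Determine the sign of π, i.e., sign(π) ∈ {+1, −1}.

Trace 18: π^k(18) = [18, 26, 1, 38, 34, 23, 28] for k=0..6.
π_38 has 2 disjoint cycles with lengths [46, 1] on {0,…,46}.
47 − 2 = 45 transpositions; sign(π) = (−1)^45 = -1.
Via Zolotarev, sign(π_{38}) = (38|47) = -1.

-1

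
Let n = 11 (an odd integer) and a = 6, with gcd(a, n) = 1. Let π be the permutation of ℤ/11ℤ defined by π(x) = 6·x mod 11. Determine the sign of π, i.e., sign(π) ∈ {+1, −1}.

-1

Orbit of 1 under x↦6x: [1, 6, 3, 7, 9, 10, 5]… (length divides ord_11(6)).
Cycle type of π: 10 + 1; total 2 cycles.
Σ(ℓ_i−1) = 11−2 = 9; sign = (−1)^9 = -1.
(6|11)_J = -1 (Zolotarev's lemma cross-check).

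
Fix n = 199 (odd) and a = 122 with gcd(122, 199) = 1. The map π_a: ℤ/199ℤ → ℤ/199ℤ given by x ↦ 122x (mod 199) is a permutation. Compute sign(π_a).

+1

Orbit of 182 under x↦122x: [182, 115, 100, 61, 79, 86, 144]… (length divides ord_199(122)).
Cycle type of π: 99×2 + 1; total 3 cycles.
sign(π) = (−1)^{n − #cycles} = (−1)^{199−3} = (−1)^196 = +1.
Check: (122/199) = +1 by Zolotarev.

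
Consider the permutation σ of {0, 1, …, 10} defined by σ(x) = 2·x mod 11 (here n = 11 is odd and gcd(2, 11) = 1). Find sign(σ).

Start at x=4: 4 → 8 → 5 → 10 → 9 → 7 → 3 → … (one orbit).
The orbit structure of x ↦ 2x mod 11: 2 orbits of sizes [10, 1].
With 2 cycles on 11 points, sign = (−1)^{11−2} = -1.
Via Zolotarev, sign(π_{2}) = (2|11) = -1.

-1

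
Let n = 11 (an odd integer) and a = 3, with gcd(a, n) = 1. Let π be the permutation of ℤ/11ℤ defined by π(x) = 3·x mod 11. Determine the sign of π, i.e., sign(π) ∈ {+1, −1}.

Trace 3: π^k(3) = [3, 9, 5, 4, 1] for k=0..4.
Decompose π into cycles: lengths [5, 5, 1] (3 cycles, including the fixed point 0).
sign(π) = (−1)^{n − #cycles} = (−1)^{11−3} = (−1)^8 = +1.
The Jacobi symbol (3|11) = +1 (Zolotarev) agrees.

+1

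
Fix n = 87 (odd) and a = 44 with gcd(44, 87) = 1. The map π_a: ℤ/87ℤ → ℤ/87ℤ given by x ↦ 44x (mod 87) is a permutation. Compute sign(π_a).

+1

Trace 47: π^k(47) = [47, 67, 77, 82, 41, 64, 32] for k=0..6.
π_44 has 5 disjoint cycles with lengths [28, 28, 28, 2, 1] on {0,…,86}.
Σ(ℓ_i−1) = 87−5 = 82; sign = (−1)^82 = +1.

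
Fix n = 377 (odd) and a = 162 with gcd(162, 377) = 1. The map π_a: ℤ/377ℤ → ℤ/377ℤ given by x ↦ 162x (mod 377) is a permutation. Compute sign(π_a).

Start at x=99: 99 → 204 → 249 → 376 → 215 → 146 → 278 → … (one orbit).
The orbit structure of x ↦ 162x mod 377: 37 orbits of sizes [12, 12, 12, 12, 12, 12, 12, 12, 12, 12, 12, 12, 12, 12, 12, 12, 12, 12, 12, 12, 12, 12, 12, 12, 12, 12, 12, 12, 12, 4, 4, 4, 4, 4, 4, 4, 1].
Σ(ℓ_i−1) = 377−37 = 340; sign = (−1)^340 = +1.
Check: (162/377) = +1 by Zolotarev.

+1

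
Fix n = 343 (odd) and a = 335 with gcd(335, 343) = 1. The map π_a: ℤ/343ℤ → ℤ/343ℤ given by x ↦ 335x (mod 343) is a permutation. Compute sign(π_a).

Trace 218: π^k(218) = [218, 314, 232, 202, 99, 237, 162] for k=0..6.
Cycle type of π: 98×3 + 14×3 + 2×3 + 1; total 10 cycles.
10 cycles on 343: each ℓ→(−1)^(ℓ−1), product (−1)^333 = -1.
Via Zolotarev, sign(π_{335}) = (335|343) = -1.

-1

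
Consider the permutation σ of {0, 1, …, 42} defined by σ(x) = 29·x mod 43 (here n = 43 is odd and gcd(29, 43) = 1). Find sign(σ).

-1

Start at x=37: 37 → 41 → 28 → 38 → 27 → 9 → 3 → … (one orbit).
Cycle lengths of π_29 on ℤ/43ℤ: [42, 1]; 2 cycles in total.
n − c = 43 − 2 = 41; sign = (−1)^41 = -1.
Zolotarev: (29|43) = -1, matching the cycle-count sign.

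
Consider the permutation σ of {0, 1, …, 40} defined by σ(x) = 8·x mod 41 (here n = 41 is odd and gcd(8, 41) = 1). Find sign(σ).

Start at x=31: 31 → 2 → 16 → 5 → 40 → 33 → 18 → … (one orbit).
π_8 has 3 disjoint cycles with lengths [20, 20, 1] on {0,…,40}.
3 cycles on 41: each ℓ→(−1)^(ℓ−1), product (−1)^38 = +1.
Via Zolotarev, sign(π_{8}) = (8|41) = +1.

+1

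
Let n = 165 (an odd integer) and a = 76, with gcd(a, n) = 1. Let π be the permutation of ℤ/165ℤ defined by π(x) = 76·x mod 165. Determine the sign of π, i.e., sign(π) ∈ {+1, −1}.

-1

Orbit of 76 under x↦76x: [76, 1]… (length divides ord_165(76)).
The orbit structure of x ↦ 76x mod 165: 90 orbits of sizes [2, 2, 2, 2, 2, 2, 2, 2, 2, 2, 2, 2, 2, 2, 2, 2, 2, 2, 2, 2, 2, 2, 2, 2, 2, 2, 2, 2, 2, 2, 2, 2, 2, 2, 2, 2, 2, 2, 2, 2, 2, 2, 2, 2, 2, 2, 2, 2, 2, 2, 2, 2, 2, 2, 2, 2, 2, 2, 2, 2, 2, 2, 2, 2, 2, 2, 2, 2, 2, 2, 2, 2, 2, 2, 2, 1, 1, 1, 1, 1, 1, 1, 1, 1, 1, 1, 1, 1, 1, 1].
Σ(ℓ_i−1) = 165−90 = 75; sign = (−1)^75 = -1.
(76|165)_J = -1 (Zolotarev's lemma cross-check).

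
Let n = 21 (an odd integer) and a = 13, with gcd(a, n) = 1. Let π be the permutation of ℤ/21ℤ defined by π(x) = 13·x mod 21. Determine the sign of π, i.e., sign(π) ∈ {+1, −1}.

Start at x=13: 13 → 1 → 13 (one orbit).
π_13 has 12 disjoint cycles with lengths [2, 2, 2, 2, 2, 2, 2, 2, 2, 1, 1, 1] on {0,…,20}.
21 − 12 = 9 transpositions; sign(π) = (−1)^9 = -1.
Check: (13/21) = -1 by Zolotarev.

-1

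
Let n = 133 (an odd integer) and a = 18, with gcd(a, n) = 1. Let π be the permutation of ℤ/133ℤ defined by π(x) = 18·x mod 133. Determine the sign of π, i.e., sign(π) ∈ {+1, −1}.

Start at x=39: 39 → 37 → 1 → 18 → 58 → 113 → 39 (one orbit).
The orbit structure of x ↦ 18x mod 133: 30 orbits of sizes [6, 6, 6, 6, 6, 6, 6, 6, 6, 6, 6, 6, 6, 6, 6, 6, 6, 6, 3, 3, 2, 2, 2, 2, 2, 2, 2, 2, 2, 1].
30 cycles on 133: each ℓ→(−1)^(ℓ−1), product (−1)^103 = -1.
Via Zolotarev, sign(π_{18}) = (18|133) = -1.

-1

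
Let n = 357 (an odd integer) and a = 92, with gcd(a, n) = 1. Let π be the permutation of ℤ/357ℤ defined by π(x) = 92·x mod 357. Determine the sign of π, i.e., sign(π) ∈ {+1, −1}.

+1

Start at x=92: 92 → 253 → 71 → 106 → 113 → 43 → 29 → … (one orbit).
35 cycles of lengths [16, 16, 16, 16, 16, 16, 16, 16, 16, 16, 16, 16, 16, 16, 16, 16, 16, 16, 16, 16, 16, 2, 2, 2, 2, 2, 2, 2, 1, 1, 1, 1, 1, 1, 1].
35 cycles on 357: each ℓ→(−1)^(ℓ−1), product (−1)^322 = +1.
Via Zolotarev, sign(π_{92}) = (92|357) = +1.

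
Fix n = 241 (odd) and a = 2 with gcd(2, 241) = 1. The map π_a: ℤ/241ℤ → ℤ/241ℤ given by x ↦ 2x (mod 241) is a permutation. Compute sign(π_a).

Trace 30: π^k(30) = [30, 60, 120, 240, 239, 237, 233] for k=0..6.
Cycle type of π: 24×10 + 1; total 11 cycles.
Σ(ℓ_i−1) = 241−11 = 230; sign = (−1)^230 = +1.
Zolotarev: (2|241) = +1, matching the cycle-count sign.

+1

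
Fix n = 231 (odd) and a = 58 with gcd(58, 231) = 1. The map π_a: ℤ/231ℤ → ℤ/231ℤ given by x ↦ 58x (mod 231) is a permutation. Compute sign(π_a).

Trace 25: π^k(25) = [25, 64, 16, 4, 1, 58, 130] for k=0..6.
The orbit structure of x ↦ 58x mod 231: 27 orbits of sizes [15, 15, 15, 15, 15, 15, 15, 15, 15, 15, 15, 15, 5, 5, 5, 5, 5, 5, 3, 3, 3, 3, 3, 3, 1, 1, 1].
n − c = 231 − 27 = 204; sign = (−1)^204 = +1.

+1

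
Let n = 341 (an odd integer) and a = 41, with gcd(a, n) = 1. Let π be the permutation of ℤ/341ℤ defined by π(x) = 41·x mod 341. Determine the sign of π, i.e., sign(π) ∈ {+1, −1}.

Orbit of 299 under x↦41x: [299, 324, 326, 67, 19, 97, 226]… (length divides ord_341(41)).
Cycle type of π: 30×10 + 15×2 + 10 + 1; total 14 cycles.
341 − 14 = 327 transpositions; sign(π) = (−1)^327 = -1.

-1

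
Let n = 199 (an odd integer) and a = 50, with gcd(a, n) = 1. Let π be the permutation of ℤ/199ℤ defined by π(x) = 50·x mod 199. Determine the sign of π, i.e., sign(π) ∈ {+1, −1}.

+1

Orbit of 35 under x↦50x: [35, 158, 139, 184, 46, 111, 177]… (length divides ord_199(50)).
Cycle lengths of π_50 on ℤ/199ℤ: [99, 99, 1]; 3 cycles in total.
Σ(ℓ_i−1) = 199−3 = 196; sign = (−1)^196 = +1.
The Jacobi symbol (50|199) = +1 (Zolotarev) agrees.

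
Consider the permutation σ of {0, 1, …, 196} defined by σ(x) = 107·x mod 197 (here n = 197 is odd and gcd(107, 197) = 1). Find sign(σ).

Orbit of 36 under x↦107x: [36, 109, 40, 143, 132, 137, 81]… (length divides ord_197(107)).
Cycle lengths of π_107 on ℤ/197ℤ: [98, 98, 1]; 3 cycles in total.
Σ(ℓ_i−1) = 197−3 = 194; sign = (−1)^194 = +1.

+1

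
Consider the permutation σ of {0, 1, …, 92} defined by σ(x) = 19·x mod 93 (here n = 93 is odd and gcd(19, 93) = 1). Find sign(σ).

Start at x=16: 16 → 25 → 10 → 4 → 76 → 49 → 1 → … (one orbit).
9 cycles of lengths [15, 15, 15, 15, 15, 15, 1, 1, 1].
sign(π) = (−1)^{n − #cycles} = (−1)^{93−9} = (−1)^84 = +1.
The Jacobi symbol (19|93) = +1 (Zolotarev) agrees.

+1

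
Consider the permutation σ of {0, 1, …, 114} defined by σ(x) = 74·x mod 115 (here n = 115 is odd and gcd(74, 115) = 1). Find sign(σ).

-1

Trace 41: π^k(41) = [41, 44, 36, 19, 26, 84, 6] for k=0..6.
π_74 has 8 disjoint cycles with lengths [22, 22, 22, 22, 22, 2, 2, 1] on {0,…,114}.
Σ(ℓ_i−1) = 115−8 = 107; sign = (−1)^107 = -1.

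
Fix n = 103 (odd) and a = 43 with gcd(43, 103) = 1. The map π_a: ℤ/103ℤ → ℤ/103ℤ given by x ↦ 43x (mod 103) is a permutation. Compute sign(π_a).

Orbit of 31 under x↦43x: [31, 97, 51, 30, 54, 56, 39]… (length divides ord_103(43)).
2 cycles of lengths [102, 1].
Σ(ℓ_i−1) = 103−2 = 101; sign = (−1)^101 = -1.

-1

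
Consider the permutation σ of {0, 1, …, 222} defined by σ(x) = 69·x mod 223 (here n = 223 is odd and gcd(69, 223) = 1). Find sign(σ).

Orbit of 218 under x↦69x: [218, 101, 56, 73, 131, 119, 183]… (length divides ord_223(69)).
The orbit structure of x ↦ 69x mod 223: 3 orbits of sizes [111, 111, 1].
n − c = 223 − 3 = 220; sign = (−1)^220 = +1.
Check: (69/223) = +1 by Zolotarev.

+1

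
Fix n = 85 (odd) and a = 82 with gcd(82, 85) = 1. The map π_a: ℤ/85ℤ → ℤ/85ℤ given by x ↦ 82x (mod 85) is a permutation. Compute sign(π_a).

Start at x=59: 59 → 78 → 21 → 22 → 19 → 28 → 1 → … (one orbit).
7 cycles of lengths [16, 16, 16, 16, 16, 4, 1].
7 cycles on 85: each ℓ→(−1)^(ℓ−1), product (−1)^78 = +1.
(82|85)_J = +1 (Zolotarev's lemma cross-check).

+1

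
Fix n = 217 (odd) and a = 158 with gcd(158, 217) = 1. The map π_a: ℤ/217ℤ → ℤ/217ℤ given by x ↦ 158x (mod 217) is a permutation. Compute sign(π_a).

-1

Start at x=29: 29 → 25 → 44 → 8 → 179 → 72 → 92 → … (one orbit).
π_158 has 10 disjoint cycles with lengths [30, 30, 30, 30, 30, 30, 30, 3, 3, 1] on {0,…,216}.
Σ(ℓ_i−1) = 217−10 = 207; sign = (−1)^207 = -1.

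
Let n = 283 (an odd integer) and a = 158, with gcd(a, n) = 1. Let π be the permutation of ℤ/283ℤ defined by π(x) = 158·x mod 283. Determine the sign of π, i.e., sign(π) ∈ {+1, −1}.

+1

Trace 141: π^k(141) = [141, 204, 253, 71, 181, 15, 106] for k=0..6.
The orbit structure of x ↦ 158x mod 283: 7 orbits of sizes [47, 47, 47, 47, 47, 47, 1].
Σ(ℓ_i−1) = 283−7 = 276; sign = (−1)^276 = +1.
(158|283)_J = +1 (Zolotarev's lemma cross-check).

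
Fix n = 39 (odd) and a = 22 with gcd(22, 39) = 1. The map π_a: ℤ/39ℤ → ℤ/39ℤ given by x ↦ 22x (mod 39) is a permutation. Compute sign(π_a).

+1

Orbit of 16 under x↦22x: [16, 1, 22]… (length divides ord_39(22)).
Decompose π into cycles: lengths [3, 3, 3, 3, 3, 3, 3, 3, 3, 3, 3, 3, 1, 1, 1] (15 cycles, including the fixed point 0).
n − c = 39 − 15 = 24; sign = (−1)^24 = +1.
The Jacobi symbol (22|39) = +1 (Zolotarev) agrees.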